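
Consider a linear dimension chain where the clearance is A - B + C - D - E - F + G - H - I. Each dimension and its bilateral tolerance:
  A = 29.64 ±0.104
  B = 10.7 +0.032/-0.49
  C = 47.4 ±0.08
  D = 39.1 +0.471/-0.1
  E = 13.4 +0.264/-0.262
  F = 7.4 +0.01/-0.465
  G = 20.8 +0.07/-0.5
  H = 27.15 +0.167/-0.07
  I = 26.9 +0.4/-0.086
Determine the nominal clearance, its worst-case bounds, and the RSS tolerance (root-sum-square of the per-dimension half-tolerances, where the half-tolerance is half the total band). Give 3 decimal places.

nominal=-26.810 wc=[-28.838,-25.083] rss=0.668

Stack each dimension's contribution:
  +A: nom +29.640 → Σnom=29.640; wc +0.104/-0.104 → slack +0.104/-0.104; half-tol=0.104, Σhalf²=0.010816
  -B: nom -10.700 → Σnom=18.940; wc +0.490/-0.032 → slack +0.594/-0.136; half-tol=0.261, Σhalf²=0.078937
  +C: nom +47.400 → Σnom=66.340; wc +0.080/-0.080 → slack +0.674/-0.216; half-tol=0.080, Σhalf²=0.085337
  -D: nom -39.100 → Σnom=27.240; wc +0.100/-0.471 → slack +0.774/-0.687; half-tol=0.285, Σhalf²=0.166847
  -E: nom -13.400 → Σnom=13.840; wc +0.262/-0.264 → slack +1.036/-0.951; half-tol=0.263, Σhalf²=0.236016
  -F: nom -7.400 → Σnom=6.440; wc +0.465/-0.010 → slack +1.501/-0.961; half-tol=0.238, Σhalf²=0.292423
  +G: nom +20.800 → Σnom=27.240; wc +0.070/-0.500 → slack +1.571/-1.461; half-tol=0.285, Σhalf²=0.373648
  -H: nom -27.150 → Σnom=0.090; wc +0.070/-0.167 → slack +1.641/-1.628; half-tol=0.119, Σhalf²=0.387690
  -I: nom -26.900 → Σnom=-26.810; wc +0.086/-0.400 → slack +1.727/-2.028; half-tol=0.243, Σhalf²=0.446739
Nominal = -26.810. Worst-case = [-26.810 - 2.028, -26.810 + 1.727] = [-28.838, -25.083]. RSS = √0.446739 = 0.668.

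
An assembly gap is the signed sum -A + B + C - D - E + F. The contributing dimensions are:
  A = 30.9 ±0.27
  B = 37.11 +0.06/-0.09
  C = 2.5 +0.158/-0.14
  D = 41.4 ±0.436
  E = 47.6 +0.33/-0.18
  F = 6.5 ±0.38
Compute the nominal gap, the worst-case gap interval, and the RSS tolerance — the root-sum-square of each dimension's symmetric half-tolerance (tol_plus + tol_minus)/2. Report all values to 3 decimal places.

Stack each dimension's contribution:
  -A: nom -30.900 → Σnom=-30.900; wc +0.270/-0.270 → slack +0.270/-0.270; half-tol=0.270, Σhalf²=0.072900
  +B: nom +37.110 → Σnom=6.210; wc +0.060/-0.090 → slack +0.330/-0.360; half-tol=0.075, Σhalf²=0.078525
  +C: nom +2.500 → Σnom=8.710; wc +0.158/-0.140 → slack +0.488/-0.500; half-tol=0.149, Σhalf²=0.100726
  -D: nom -41.400 → Σnom=-32.690; wc +0.436/-0.436 → slack +0.924/-0.936; half-tol=0.436, Σhalf²=0.290822
  -E: nom -47.600 → Σnom=-80.290; wc +0.180/-0.330 → slack +1.104/-1.266; half-tol=0.255, Σhalf²=0.355847
  +F: nom +6.500 → Σnom=-73.790; wc +0.380/-0.380 → slack +1.484/-1.646; half-tol=0.380, Σhalf²=0.500247
Nominal = -73.790. Worst-case = [-73.790 - 1.646, -73.790 + 1.484] = [-75.436, -72.306]. RSS = √0.500247 = 0.707.

nominal=-73.790 wc=[-75.436,-72.306] rss=0.707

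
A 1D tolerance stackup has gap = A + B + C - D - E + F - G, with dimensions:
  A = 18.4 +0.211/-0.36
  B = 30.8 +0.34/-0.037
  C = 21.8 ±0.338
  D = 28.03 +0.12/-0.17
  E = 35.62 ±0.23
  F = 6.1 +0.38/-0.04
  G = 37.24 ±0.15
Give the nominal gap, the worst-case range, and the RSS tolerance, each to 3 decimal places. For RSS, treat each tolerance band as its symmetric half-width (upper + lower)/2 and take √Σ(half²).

nominal=-23.790 wc=[-25.065,-21.971] rss=0.610

Stack each dimension's contribution:
  +A: nom +18.400 → Σnom=18.400; wc +0.211/-0.360 → slack +0.211/-0.360; half-tol=0.285, Σhalf²=0.081510
  +B: nom +30.800 → Σnom=49.200; wc +0.340/-0.037 → slack +0.551/-0.397; half-tol=0.189, Σhalf²=0.117042
  +C: nom +21.800 → Σnom=71.000; wc +0.338/-0.338 → slack +0.889/-0.735; half-tol=0.338, Σhalf²=0.231287
  -D: nom -28.030 → Σnom=42.970; wc +0.170/-0.120 → slack +1.059/-0.855; half-tol=0.145, Σhalf²=0.252312
  -E: nom -35.620 → Σnom=7.350; wc +0.230/-0.230 → slack +1.289/-1.085; half-tol=0.230, Σhalf²=0.305212
  +F: nom +6.100 → Σnom=13.450; wc +0.380/-0.040 → slack +1.669/-1.125; half-tol=0.210, Σhalf²=0.349311
  -G: nom -37.240 → Σnom=-23.790; wc +0.150/-0.150 → slack +1.819/-1.275; half-tol=0.150, Σhalf²=0.371812
Nominal = -23.790. Worst-case = [-23.790 - 1.275, -23.790 + 1.819] = [-25.065, -21.971]. RSS = √0.371812 = 0.610.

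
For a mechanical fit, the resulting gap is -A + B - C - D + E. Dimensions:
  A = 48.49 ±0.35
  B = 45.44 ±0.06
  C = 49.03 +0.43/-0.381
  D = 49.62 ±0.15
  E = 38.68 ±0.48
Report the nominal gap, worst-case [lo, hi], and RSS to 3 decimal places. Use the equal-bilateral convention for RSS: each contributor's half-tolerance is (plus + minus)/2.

nominal=-63.020 wc=[-64.490,-61.599] rss=0.737

Stack each dimension's contribution:
  -A: nom -48.490 → Σnom=-48.490; wc +0.350/-0.350 → slack +0.350/-0.350; half-tol=0.350, Σhalf²=0.122500
  +B: nom +45.440 → Σnom=-3.050; wc +0.060/-0.060 → slack +0.410/-0.410; half-tol=0.060, Σhalf²=0.126100
  -C: nom -49.030 → Σnom=-52.080; wc +0.381/-0.430 → slack +0.791/-0.840; half-tol=0.405, Σhalf²=0.290530
  -D: nom -49.620 → Σnom=-101.700; wc +0.150/-0.150 → slack +0.941/-0.990; half-tol=0.150, Σhalf²=0.313030
  +E: nom +38.680 → Σnom=-63.020; wc +0.480/-0.480 → slack +1.421/-1.470; half-tol=0.480, Σhalf²=0.543430
Nominal = -63.020. Worst-case = [-63.020 - 1.470, -63.020 + 1.421] = [-64.490, -61.599]. RSS = √0.543430 = 0.737.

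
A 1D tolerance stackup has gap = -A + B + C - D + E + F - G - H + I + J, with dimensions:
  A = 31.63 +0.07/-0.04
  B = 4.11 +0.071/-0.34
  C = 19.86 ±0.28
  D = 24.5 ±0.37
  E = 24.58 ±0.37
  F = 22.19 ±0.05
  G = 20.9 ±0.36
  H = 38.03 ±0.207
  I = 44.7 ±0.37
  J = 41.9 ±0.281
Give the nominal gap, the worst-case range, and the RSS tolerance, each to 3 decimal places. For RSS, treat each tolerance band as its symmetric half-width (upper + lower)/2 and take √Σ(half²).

nominal=42.280 wc=[39.582,44.679] rss=0.888

Stack each dimension's contribution:
  -A: nom -31.630 → Σnom=-31.630; wc +0.040/-0.070 → slack +0.040/-0.070; half-tol=0.055, Σhalf²=0.003025
  +B: nom +4.110 → Σnom=-27.520; wc +0.071/-0.340 → slack +0.111/-0.410; half-tol=0.206, Σhalf²=0.045255
  +C: nom +19.860 → Σnom=-7.660; wc +0.280/-0.280 → slack +0.391/-0.690; half-tol=0.280, Σhalf²=0.123655
  -D: nom -24.500 → Σnom=-32.160; wc +0.370/-0.370 → slack +0.761/-1.060; half-tol=0.370, Σhalf²=0.260555
  +E: nom +24.580 → Σnom=-7.580; wc +0.370/-0.370 → slack +1.131/-1.430; half-tol=0.370, Σhalf²=0.397455
  +F: nom +22.190 → Σnom=14.610; wc +0.050/-0.050 → slack +1.181/-1.480; half-tol=0.050, Σhalf²=0.399955
  -G: nom -20.900 → Σnom=-6.290; wc +0.360/-0.360 → slack +1.541/-1.840; half-tol=0.360, Σhalf²=0.529555
  -H: nom -38.030 → Σnom=-44.320; wc +0.207/-0.207 → slack +1.748/-2.047; half-tol=0.207, Σhalf²=0.572404
  +I: nom +44.700 → Σnom=0.380; wc +0.370/-0.370 → slack +2.118/-2.417; half-tol=0.370, Σhalf²=0.709304
  +J: nom +41.900 → Σnom=42.280; wc +0.281/-0.281 → slack +2.399/-2.698; half-tol=0.281, Σhalf²=0.788265
Nominal = 42.280. Worst-case = [42.280 - 2.698, 42.280 + 2.399] = [39.582, 44.679]. RSS = √0.788265 = 0.888.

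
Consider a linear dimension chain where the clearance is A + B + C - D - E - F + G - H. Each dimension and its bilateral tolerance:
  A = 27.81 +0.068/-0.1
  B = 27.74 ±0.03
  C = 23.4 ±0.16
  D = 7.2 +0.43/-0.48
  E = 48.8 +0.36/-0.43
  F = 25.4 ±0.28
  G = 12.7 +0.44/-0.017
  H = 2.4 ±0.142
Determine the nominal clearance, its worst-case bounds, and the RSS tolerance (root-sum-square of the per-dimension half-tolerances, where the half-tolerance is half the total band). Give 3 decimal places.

Stack each dimension's contribution:
  +A: nom +27.810 → Σnom=27.810; wc +0.068/-0.100 → slack +0.068/-0.100; half-tol=0.084, Σhalf²=0.007056
  +B: nom +27.740 → Σnom=55.550; wc +0.030/-0.030 → slack +0.098/-0.130; half-tol=0.030, Σhalf²=0.007956
  +C: nom +23.400 → Σnom=78.950; wc +0.160/-0.160 → slack +0.258/-0.290; half-tol=0.160, Σhalf²=0.033556
  -D: nom -7.200 → Σnom=71.750; wc +0.480/-0.430 → slack +0.738/-0.720; half-tol=0.455, Σhalf²=0.240581
  -E: nom -48.800 → Σnom=22.950; wc +0.430/-0.360 → slack +1.168/-1.080; half-tol=0.395, Σhalf²=0.396606
  -F: nom -25.400 → Σnom=-2.450; wc +0.280/-0.280 → slack +1.448/-1.360; half-tol=0.280, Σhalf²=0.475006
  +G: nom +12.700 → Σnom=10.250; wc +0.440/-0.017 → slack +1.888/-1.377; half-tol=0.229, Σhalf²=0.527218
  -H: nom -2.400 → Σnom=7.850; wc +0.142/-0.142 → slack +2.030/-1.519; half-tol=0.142, Σhalf²=0.547382
Nominal = 7.850. Worst-case = [7.850 - 1.519, 7.850 + 2.030] = [6.331, 9.880]. RSS = √0.547382 = 0.740.

nominal=7.850 wc=[6.331,9.880] rss=0.740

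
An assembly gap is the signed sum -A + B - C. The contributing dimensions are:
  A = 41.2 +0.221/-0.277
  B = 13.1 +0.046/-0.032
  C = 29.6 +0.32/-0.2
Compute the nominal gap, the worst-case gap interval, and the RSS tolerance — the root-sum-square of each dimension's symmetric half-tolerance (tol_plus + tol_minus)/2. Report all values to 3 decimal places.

nominal=-57.700 wc=[-58.273,-57.177] rss=0.362

Stack each dimension's contribution:
  -A: nom -41.200 → Σnom=-41.200; wc +0.277/-0.221 → slack +0.277/-0.221; half-tol=0.249, Σhalf²=0.062001
  +B: nom +13.100 → Σnom=-28.100; wc +0.046/-0.032 → slack +0.323/-0.253; half-tol=0.039, Σhalf²=0.063522
  -C: nom -29.600 → Σnom=-57.700; wc +0.200/-0.320 → slack +0.523/-0.573; half-tol=0.260, Σhalf²=0.131122
Nominal = -57.700. Worst-case = [-57.700 - 0.573, -57.700 + 0.523] = [-58.273, -57.177]. RSS = √0.131122 = 0.362.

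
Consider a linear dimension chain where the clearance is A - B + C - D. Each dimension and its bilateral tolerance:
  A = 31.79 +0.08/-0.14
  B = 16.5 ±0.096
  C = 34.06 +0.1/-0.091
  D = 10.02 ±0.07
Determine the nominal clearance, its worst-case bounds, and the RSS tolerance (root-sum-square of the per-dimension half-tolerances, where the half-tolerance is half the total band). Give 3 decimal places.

Stack each dimension's contribution:
  +A: nom +31.790 → Σnom=31.790; wc +0.080/-0.140 → slack +0.080/-0.140; half-tol=0.110, Σhalf²=0.012100
  -B: nom -16.500 → Σnom=15.290; wc +0.096/-0.096 → slack +0.176/-0.236; half-tol=0.096, Σhalf²=0.021316
  +C: nom +34.060 → Σnom=49.350; wc +0.100/-0.091 → slack +0.276/-0.327; half-tol=0.096, Σhalf²=0.030436
  -D: nom -10.020 → Σnom=39.330; wc +0.070/-0.070 → slack +0.346/-0.397; half-tol=0.070, Σhalf²=0.035336
Nominal = 39.330. Worst-case = [39.330 - 0.397, 39.330 + 0.346] = [38.933, 39.676]. RSS = √0.035336 = 0.188.

nominal=39.330 wc=[38.933,39.676] rss=0.188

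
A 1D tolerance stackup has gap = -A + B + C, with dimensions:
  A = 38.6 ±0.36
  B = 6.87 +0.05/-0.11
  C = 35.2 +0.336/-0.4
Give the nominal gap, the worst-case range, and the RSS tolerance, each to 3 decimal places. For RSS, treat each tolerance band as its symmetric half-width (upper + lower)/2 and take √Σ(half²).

Stack each dimension's contribution:
  -A: nom -38.600 → Σnom=-38.600; wc +0.360/-0.360 → slack +0.360/-0.360; half-tol=0.360, Σhalf²=0.129600
  +B: nom +6.870 → Σnom=-31.730; wc +0.050/-0.110 → slack +0.410/-0.470; half-tol=0.080, Σhalf²=0.136000
  +C: nom +35.200 → Σnom=3.470; wc +0.336/-0.400 → slack +0.746/-0.870; half-tol=0.368, Σhalf²=0.271424
Nominal = 3.470. Worst-case = [3.470 - 0.870, 3.470 + 0.746] = [2.600, 4.216]. RSS = √0.271424 = 0.521.

nominal=3.470 wc=[2.600,4.216] rss=0.521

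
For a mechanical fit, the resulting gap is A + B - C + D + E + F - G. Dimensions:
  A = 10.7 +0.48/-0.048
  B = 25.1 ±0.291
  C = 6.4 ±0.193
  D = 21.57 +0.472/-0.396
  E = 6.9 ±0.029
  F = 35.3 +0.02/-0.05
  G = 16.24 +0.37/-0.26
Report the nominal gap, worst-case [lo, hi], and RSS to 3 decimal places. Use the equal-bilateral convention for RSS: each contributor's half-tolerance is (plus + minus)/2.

Stack each dimension's contribution:
  +A: nom +10.700 → Σnom=10.700; wc +0.480/-0.048 → slack +0.480/-0.048; half-tol=0.264, Σhalf²=0.069696
  +B: nom +25.100 → Σnom=35.800; wc +0.291/-0.291 → slack +0.771/-0.339; half-tol=0.291, Σhalf²=0.154377
  -C: nom -6.400 → Σnom=29.400; wc +0.193/-0.193 → slack +0.964/-0.532; half-tol=0.193, Σhalf²=0.191626
  +D: nom +21.570 → Σnom=50.970; wc +0.472/-0.396 → slack +1.436/-0.928; half-tol=0.434, Σhalf²=0.379982
  +E: nom +6.900 → Σnom=57.870; wc +0.029/-0.029 → slack +1.465/-0.957; half-tol=0.029, Σhalf²=0.380823
  +F: nom +35.300 → Σnom=93.170; wc +0.020/-0.050 → slack +1.485/-1.007; half-tol=0.035, Σhalf²=0.382048
  -G: nom -16.240 → Σnom=76.930; wc +0.260/-0.370 → slack +1.745/-1.377; half-tol=0.315, Σhalf²=0.481273
Nominal = 76.930. Worst-case = [76.930 - 1.377, 76.930 + 1.745] = [75.553, 78.675]. RSS = √0.481273 = 0.694.

nominal=76.930 wc=[75.553,78.675] rss=0.694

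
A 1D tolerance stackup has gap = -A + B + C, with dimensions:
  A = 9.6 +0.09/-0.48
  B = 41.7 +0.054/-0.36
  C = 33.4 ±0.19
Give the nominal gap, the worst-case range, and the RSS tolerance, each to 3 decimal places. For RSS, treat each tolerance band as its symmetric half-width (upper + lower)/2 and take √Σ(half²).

nominal=65.500 wc=[64.860,66.224] rss=0.400

Stack each dimension's contribution:
  -A: nom -9.600 → Σnom=-9.600; wc +0.480/-0.090 → slack +0.480/-0.090; half-tol=0.285, Σhalf²=0.081225
  +B: nom +41.700 → Σnom=32.100; wc +0.054/-0.360 → slack +0.534/-0.450; half-tol=0.207, Σhalf²=0.124074
  +C: nom +33.400 → Σnom=65.500; wc +0.190/-0.190 → slack +0.724/-0.640; half-tol=0.190, Σhalf²=0.160174
Nominal = 65.500. Worst-case = [65.500 - 0.640, 65.500 + 0.724] = [64.860, 66.224]. RSS = √0.160174 = 0.400.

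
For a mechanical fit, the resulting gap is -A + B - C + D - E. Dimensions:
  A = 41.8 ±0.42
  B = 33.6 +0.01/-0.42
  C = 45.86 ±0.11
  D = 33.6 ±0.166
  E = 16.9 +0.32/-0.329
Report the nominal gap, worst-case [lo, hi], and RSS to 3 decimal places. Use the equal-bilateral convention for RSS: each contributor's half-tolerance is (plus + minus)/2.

Stack each dimension's contribution:
  -A: nom -41.800 → Σnom=-41.800; wc +0.420/-0.420 → slack +0.420/-0.420; half-tol=0.420, Σhalf²=0.176400
  +B: nom +33.600 → Σnom=-8.200; wc +0.010/-0.420 → slack +0.430/-0.840; half-tol=0.215, Σhalf²=0.222625
  -C: nom -45.860 → Σnom=-54.060; wc +0.110/-0.110 → slack +0.540/-0.950; half-tol=0.110, Σhalf²=0.234725
  +D: nom +33.600 → Σnom=-20.460; wc +0.166/-0.166 → slack +0.706/-1.116; half-tol=0.166, Σhalf²=0.262281
  -E: nom -16.900 → Σnom=-37.360; wc +0.329/-0.320 → slack +1.035/-1.436; half-tol=0.325, Σhalf²=0.367581
Nominal = -37.360. Worst-case = [-37.360 - 1.436, -37.360 + 1.035] = [-38.796, -36.325]. RSS = √0.367581 = 0.606.

nominal=-37.360 wc=[-38.796,-36.325] rss=0.606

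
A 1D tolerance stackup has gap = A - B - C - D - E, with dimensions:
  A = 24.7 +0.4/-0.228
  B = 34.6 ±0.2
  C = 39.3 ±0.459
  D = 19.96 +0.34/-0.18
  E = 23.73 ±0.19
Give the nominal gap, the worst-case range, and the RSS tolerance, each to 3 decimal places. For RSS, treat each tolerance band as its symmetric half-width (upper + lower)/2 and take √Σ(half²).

Stack each dimension's contribution:
  +A: nom +24.700 → Σnom=24.700; wc +0.400/-0.228 → slack +0.400/-0.228; half-tol=0.314, Σhalf²=0.098596
  -B: nom -34.600 → Σnom=-9.900; wc +0.200/-0.200 → slack +0.600/-0.428; half-tol=0.200, Σhalf²=0.138596
  -C: nom -39.300 → Σnom=-49.200; wc +0.459/-0.459 → slack +1.059/-0.887; half-tol=0.459, Σhalf²=0.349277
  -D: nom -19.960 → Σnom=-69.160; wc +0.180/-0.340 → slack +1.239/-1.227; half-tol=0.260, Σhalf²=0.416877
  -E: nom -23.730 → Σnom=-92.890; wc +0.190/-0.190 → slack +1.429/-1.417; half-tol=0.190, Σhalf²=0.452977
Nominal = -92.890. Worst-case = [-92.890 - 1.417, -92.890 + 1.429] = [-94.307, -91.461]. RSS = √0.452977 = 0.673.

nominal=-92.890 wc=[-94.307,-91.461] rss=0.673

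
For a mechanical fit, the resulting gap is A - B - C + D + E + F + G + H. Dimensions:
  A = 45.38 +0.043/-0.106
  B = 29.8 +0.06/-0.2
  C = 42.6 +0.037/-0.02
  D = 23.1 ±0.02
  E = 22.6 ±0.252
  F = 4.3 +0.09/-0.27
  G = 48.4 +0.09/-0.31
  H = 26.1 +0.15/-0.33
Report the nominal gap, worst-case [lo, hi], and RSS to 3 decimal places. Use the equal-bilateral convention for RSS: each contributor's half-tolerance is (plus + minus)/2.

Stack each dimension's contribution:
  +A: nom +45.380 → Σnom=45.380; wc +0.043/-0.106 → slack +0.043/-0.106; half-tol=0.074, Σhalf²=0.005550
  -B: nom -29.800 → Σnom=15.580; wc +0.200/-0.060 → slack +0.243/-0.166; half-tol=0.130, Σhalf²=0.022450
  -C: nom -42.600 → Σnom=-27.020; wc +0.020/-0.037 → slack +0.263/-0.203; half-tol=0.028, Σhalf²=0.023263
  +D: nom +23.100 → Σnom=-3.920; wc +0.020/-0.020 → slack +0.283/-0.223; half-tol=0.020, Σhalf²=0.023663
  +E: nom +22.600 → Σnom=18.680; wc +0.252/-0.252 → slack +0.535/-0.475; half-tol=0.252, Σhalf²=0.087167
  +F: nom +4.300 → Σnom=22.980; wc +0.090/-0.270 → slack +0.625/-0.745; half-tol=0.180, Σhalf²=0.119567
  +G: nom +48.400 → Σnom=71.380; wc +0.090/-0.310 → slack +0.715/-1.055; half-tol=0.200, Σhalf²=0.159567
  +H: nom +26.100 → Σnom=97.480; wc +0.150/-0.330 → slack +0.865/-1.385; half-tol=0.240, Σhalf²=0.217166
Nominal = 97.480. Worst-case = [97.480 - 1.385, 97.480 + 0.865] = [96.095, 98.345]. RSS = √0.217166 = 0.466.

nominal=97.480 wc=[96.095,98.345] rss=0.466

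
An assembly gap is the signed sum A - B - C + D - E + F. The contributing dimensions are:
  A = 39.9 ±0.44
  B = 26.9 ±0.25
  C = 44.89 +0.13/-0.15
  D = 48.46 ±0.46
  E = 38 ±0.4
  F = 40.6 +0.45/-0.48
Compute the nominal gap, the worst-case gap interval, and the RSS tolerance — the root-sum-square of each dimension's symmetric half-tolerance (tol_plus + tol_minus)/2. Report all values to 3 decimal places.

nominal=19.170 wc=[17.010,21.320] rss=0.929

Stack each dimension's contribution:
  +A: nom +39.900 → Σnom=39.900; wc +0.440/-0.440 → slack +0.440/-0.440; half-tol=0.440, Σhalf²=0.193600
  -B: nom -26.900 → Σnom=13.000; wc +0.250/-0.250 → slack +0.690/-0.690; half-tol=0.250, Σhalf²=0.256100
  -C: nom -44.890 → Σnom=-31.890; wc +0.150/-0.130 → slack +0.840/-0.820; half-tol=0.140, Σhalf²=0.275700
  +D: nom +48.460 → Σnom=16.570; wc +0.460/-0.460 → slack +1.300/-1.280; half-tol=0.460, Σhalf²=0.487300
  -E: nom -38.000 → Σnom=-21.430; wc +0.400/-0.400 → slack +1.700/-1.680; half-tol=0.400, Σhalf²=0.647300
  +F: nom +40.600 → Σnom=19.170; wc +0.450/-0.480 → slack +2.150/-2.160; half-tol=0.465, Σhalf²=0.863525
Nominal = 19.170. Worst-case = [19.170 - 2.160, 19.170 + 2.150] = [17.010, 21.320]. RSS = √0.863525 = 0.929.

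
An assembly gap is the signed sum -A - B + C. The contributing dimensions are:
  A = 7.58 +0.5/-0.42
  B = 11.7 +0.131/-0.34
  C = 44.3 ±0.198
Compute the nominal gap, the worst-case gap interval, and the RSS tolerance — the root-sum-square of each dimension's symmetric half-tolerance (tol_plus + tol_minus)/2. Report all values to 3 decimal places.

Stack each dimension's contribution:
  -A: nom -7.580 → Σnom=-7.580; wc +0.420/-0.500 → slack +0.420/-0.500; half-tol=0.460, Σhalf²=0.211600
  -B: nom -11.700 → Σnom=-19.280; wc +0.340/-0.131 → slack +0.760/-0.631; half-tol=0.236, Σhalf²=0.267060
  +C: nom +44.300 → Σnom=25.020; wc +0.198/-0.198 → slack +0.958/-0.829; half-tol=0.198, Σhalf²=0.306264
Nominal = 25.020. Worst-case = [25.020 - 0.829, 25.020 + 0.958] = [24.191, 25.978]. RSS = √0.306264 = 0.553.

nominal=25.020 wc=[24.191,25.978] rss=0.553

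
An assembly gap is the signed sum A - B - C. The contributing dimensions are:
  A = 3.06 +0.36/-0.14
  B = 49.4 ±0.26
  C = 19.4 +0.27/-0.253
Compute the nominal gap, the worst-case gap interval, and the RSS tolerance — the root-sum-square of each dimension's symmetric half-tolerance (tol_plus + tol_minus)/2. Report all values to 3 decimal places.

nominal=-65.740 wc=[-66.410,-64.867] rss=0.446

Stack each dimension's contribution:
  +A: nom +3.060 → Σnom=3.060; wc +0.360/-0.140 → slack +0.360/-0.140; half-tol=0.250, Σhalf²=0.062500
  -B: nom -49.400 → Σnom=-46.340; wc +0.260/-0.260 → slack +0.620/-0.400; half-tol=0.260, Σhalf²=0.130100
  -C: nom -19.400 → Σnom=-65.740; wc +0.253/-0.270 → slack +0.873/-0.670; half-tol=0.262, Σhalf²=0.198482
Nominal = -65.740. Worst-case = [-65.740 - 0.670, -65.740 + 0.873] = [-66.410, -64.867]. RSS = √0.198482 = 0.446.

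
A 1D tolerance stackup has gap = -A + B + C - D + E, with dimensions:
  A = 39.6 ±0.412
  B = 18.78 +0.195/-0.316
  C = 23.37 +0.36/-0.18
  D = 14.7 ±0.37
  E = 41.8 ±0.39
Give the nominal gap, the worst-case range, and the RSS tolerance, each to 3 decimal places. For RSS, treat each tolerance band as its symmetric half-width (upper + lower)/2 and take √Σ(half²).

nominal=29.650 wc=[27.982,31.377] rss=0.773

Stack each dimension's contribution:
  -A: nom -39.600 → Σnom=-39.600; wc +0.412/-0.412 → slack +0.412/-0.412; half-tol=0.412, Σhalf²=0.169744
  +B: nom +18.780 → Σnom=-20.820; wc +0.195/-0.316 → slack +0.607/-0.728; half-tol=0.256, Σhalf²=0.235024
  +C: nom +23.370 → Σnom=2.550; wc +0.360/-0.180 → slack +0.967/-0.908; half-tol=0.270, Σhalf²=0.307924
  -D: nom -14.700 → Σnom=-12.150; wc +0.370/-0.370 → slack +1.337/-1.278; half-tol=0.370, Σhalf²=0.444824
  +E: nom +41.800 → Σnom=29.650; wc +0.390/-0.390 → slack +1.727/-1.668; half-tol=0.390, Σhalf²=0.596924
Nominal = 29.650. Worst-case = [29.650 - 1.668, 29.650 + 1.727] = [27.982, 31.377]. RSS = √0.596924 = 0.773.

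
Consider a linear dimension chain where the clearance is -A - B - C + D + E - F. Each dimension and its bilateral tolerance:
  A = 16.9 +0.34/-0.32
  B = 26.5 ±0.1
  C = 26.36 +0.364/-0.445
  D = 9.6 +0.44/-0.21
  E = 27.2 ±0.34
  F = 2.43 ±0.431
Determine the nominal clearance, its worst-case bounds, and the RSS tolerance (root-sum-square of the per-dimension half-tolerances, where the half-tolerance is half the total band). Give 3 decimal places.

Stack each dimension's contribution:
  -A: nom -16.900 → Σnom=-16.900; wc +0.320/-0.340 → slack +0.320/-0.340; half-tol=0.330, Σhalf²=0.108900
  -B: nom -26.500 → Σnom=-43.400; wc +0.100/-0.100 → slack +0.420/-0.440; half-tol=0.100, Σhalf²=0.118900
  -C: nom -26.360 → Σnom=-69.760; wc +0.445/-0.364 → slack +0.865/-0.804; half-tol=0.404, Σhalf²=0.282520
  +D: nom +9.600 → Σnom=-60.160; wc +0.440/-0.210 → slack +1.305/-1.014; half-tol=0.325, Σhalf²=0.388145
  +E: nom +27.200 → Σnom=-32.960; wc +0.340/-0.340 → slack +1.645/-1.354; half-tol=0.340, Σhalf²=0.503745
  -F: nom -2.430 → Σnom=-35.390; wc +0.431/-0.431 → slack +2.076/-1.785; half-tol=0.431, Σhalf²=0.689506
Nominal = -35.390. Worst-case = [-35.390 - 1.785, -35.390 + 2.076] = [-37.175, -33.314]. RSS = √0.689506 = 0.830.

nominal=-35.390 wc=[-37.175,-33.314] rss=0.830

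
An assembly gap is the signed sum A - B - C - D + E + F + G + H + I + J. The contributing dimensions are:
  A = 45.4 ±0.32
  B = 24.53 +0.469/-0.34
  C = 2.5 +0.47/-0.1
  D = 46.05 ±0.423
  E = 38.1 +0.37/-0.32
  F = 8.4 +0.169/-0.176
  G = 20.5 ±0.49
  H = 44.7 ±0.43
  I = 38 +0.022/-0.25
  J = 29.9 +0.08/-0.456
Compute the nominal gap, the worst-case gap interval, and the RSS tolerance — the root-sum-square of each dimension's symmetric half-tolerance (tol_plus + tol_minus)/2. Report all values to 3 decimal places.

nominal=151.920 wc=[148.116,154.664] rss=1.091

Stack each dimension's contribution:
  +A: nom +45.400 → Σnom=45.400; wc +0.320/-0.320 → slack +0.320/-0.320; half-tol=0.320, Σhalf²=0.102400
  -B: nom -24.530 → Σnom=20.870; wc +0.340/-0.469 → slack +0.660/-0.789; half-tol=0.404, Σhalf²=0.266020
  -C: nom -2.500 → Σnom=18.370; wc +0.100/-0.470 → slack +0.760/-1.259; half-tol=0.285, Σhalf²=0.347245
  -D: nom -46.050 → Σnom=-27.680; wc +0.423/-0.423 → slack +1.183/-1.682; half-tol=0.423, Σhalf²=0.526174
  +E: nom +38.100 → Σnom=10.420; wc +0.370/-0.320 → slack +1.553/-2.002; half-tol=0.345, Σhalf²=0.645199
  +F: nom +8.400 → Σnom=18.820; wc +0.169/-0.176 → slack +1.722/-2.178; half-tol=0.172, Σhalf²=0.674955
  +G: nom +20.500 → Σnom=39.320; wc +0.490/-0.490 → slack +2.212/-2.668; half-tol=0.490, Σhalf²=0.915055
  +H: nom +44.700 → Σnom=84.020; wc +0.430/-0.430 → slack +2.642/-3.098; half-tol=0.430, Σhalf²=1.099955
  +I: nom +38.000 → Σnom=122.020; wc +0.022/-0.250 → slack +2.664/-3.348; half-tol=0.136, Σhalf²=1.118451
  +J: nom +29.900 → Σnom=151.920; wc +0.080/-0.456 → slack +2.744/-3.804; half-tol=0.268, Σhalf²=1.190276
Nominal = 151.920. Worst-case = [151.920 - 3.804, 151.920 + 2.744] = [148.116, 154.664]. RSS = √1.190276 = 1.091.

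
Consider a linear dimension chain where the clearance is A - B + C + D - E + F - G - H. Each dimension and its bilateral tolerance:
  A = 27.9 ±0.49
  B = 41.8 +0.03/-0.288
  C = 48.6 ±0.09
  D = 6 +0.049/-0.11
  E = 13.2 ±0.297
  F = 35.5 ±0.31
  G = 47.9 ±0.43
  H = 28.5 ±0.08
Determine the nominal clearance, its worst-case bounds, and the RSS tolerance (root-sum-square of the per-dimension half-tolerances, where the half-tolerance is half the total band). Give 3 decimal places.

nominal=-13.400 wc=[-15.237,-11.366] rss=0.810

Stack each dimension's contribution:
  +A: nom +27.900 → Σnom=27.900; wc +0.490/-0.490 → slack +0.490/-0.490; half-tol=0.490, Σhalf²=0.240100
  -B: nom -41.800 → Σnom=-13.900; wc +0.288/-0.030 → slack +0.778/-0.520; half-tol=0.159, Σhalf²=0.265381
  +C: nom +48.600 → Σnom=34.700; wc +0.090/-0.090 → slack +0.868/-0.610; half-tol=0.090, Σhalf²=0.273481
  +D: nom +6.000 → Σnom=40.700; wc +0.049/-0.110 → slack +0.917/-0.720; half-tol=0.080, Σhalf²=0.279801
  -E: nom -13.200 → Σnom=27.500; wc +0.297/-0.297 → slack +1.214/-1.017; half-tol=0.297, Σhalf²=0.368010
  +F: nom +35.500 → Σnom=63.000; wc +0.310/-0.310 → slack +1.524/-1.327; half-tol=0.310, Σhalf²=0.464110
  -G: nom -47.900 → Σnom=15.100; wc +0.430/-0.430 → slack +1.954/-1.757; half-tol=0.430, Σhalf²=0.649010
  -H: nom -28.500 → Σnom=-13.400; wc +0.080/-0.080 → slack +2.034/-1.837; half-tol=0.080, Σhalf²=0.655410
Nominal = -13.400. Worst-case = [-13.400 - 1.837, -13.400 + 2.034] = [-15.237, -11.366]. RSS = √0.655410 = 0.810.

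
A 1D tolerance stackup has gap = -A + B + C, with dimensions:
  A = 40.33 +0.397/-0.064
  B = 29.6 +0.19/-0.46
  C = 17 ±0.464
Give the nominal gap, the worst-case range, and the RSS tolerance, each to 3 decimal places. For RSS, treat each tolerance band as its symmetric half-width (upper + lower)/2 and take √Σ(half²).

nominal=6.270 wc=[4.949,6.988] rss=0.612

Stack each dimension's contribution:
  -A: nom -40.330 → Σnom=-40.330; wc +0.064/-0.397 → slack +0.064/-0.397; half-tol=0.231, Σhalf²=0.053130
  +B: nom +29.600 → Σnom=-10.730; wc +0.190/-0.460 → slack +0.254/-0.857; half-tol=0.325, Σhalf²=0.158755
  +C: nom +17.000 → Σnom=6.270; wc +0.464/-0.464 → slack +0.718/-1.321; half-tol=0.464, Σhalf²=0.374051
Nominal = 6.270. Worst-case = [6.270 - 1.321, 6.270 + 0.718] = [4.949, 6.988]. RSS = √0.374051 = 0.612.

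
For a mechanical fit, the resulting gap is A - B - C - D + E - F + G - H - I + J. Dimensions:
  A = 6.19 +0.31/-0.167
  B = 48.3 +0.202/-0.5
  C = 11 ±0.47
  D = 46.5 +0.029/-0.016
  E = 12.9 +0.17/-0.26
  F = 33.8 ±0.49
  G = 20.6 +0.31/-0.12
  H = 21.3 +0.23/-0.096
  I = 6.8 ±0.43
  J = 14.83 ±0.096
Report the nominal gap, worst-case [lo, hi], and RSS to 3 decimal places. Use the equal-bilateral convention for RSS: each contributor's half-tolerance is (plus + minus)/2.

Stack each dimension's contribution:
  +A: nom +6.190 → Σnom=6.190; wc +0.310/-0.167 → slack +0.310/-0.167; half-tol=0.238, Σhalf²=0.056882
  -B: nom -48.300 → Σnom=-42.110; wc +0.500/-0.202 → slack +0.810/-0.369; half-tol=0.351, Σhalf²=0.180083
  -C: nom -11.000 → Σnom=-53.110; wc +0.470/-0.470 → slack +1.280/-0.839; half-tol=0.470, Σhalf²=0.400983
  -D: nom -46.500 → Σnom=-99.610; wc +0.016/-0.029 → slack +1.296/-0.868; half-tol=0.022, Σhalf²=0.401489
  +E: nom +12.900 → Σnom=-86.710; wc +0.170/-0.260 → slack +1.466/-1.128; half-tol=0.215, Σhalf²=0.447714
  -F: nom -33.800 → Σnom=-120.510; wc +0.490/-0.490 → slack +1.956/-1.618; half-tol=0.490, Σhalf²=0.687814
  +G: nom +20.600 → Σnom=-99.910; wc +0.310/-0.120 → slack +2.266/-1.738; half-tol=0.215, Σhalf²=0.734039
  -H: nom -21.300 → Σnom=-121.210; wc +0.096/-0.230 → slack +2.362/-1.968; half-tol=0.163, Σhalf²=0.760608
  -I: nom -6.800 → Σnom=-128.010; wc +0.430/-0.430 → slack +2.792/-2.398; half-tol=0.430, Σhalf²=0.945508
  +J: nom +14.830 → Σnom=-113.180; wc +0.096/-0.096 → slack +2.888/-2.494; half-tol=0.096, Σhalf²=0.954724
Nominal = -113.180. Worst-case = [-113.180 - 2.494, -113.180 + 2.888] = [-115.674, -110.292]. RSS = √0.954724 = 0.977.

nominal=-113.180 wc=[-115.674,-110.292] rss=0.977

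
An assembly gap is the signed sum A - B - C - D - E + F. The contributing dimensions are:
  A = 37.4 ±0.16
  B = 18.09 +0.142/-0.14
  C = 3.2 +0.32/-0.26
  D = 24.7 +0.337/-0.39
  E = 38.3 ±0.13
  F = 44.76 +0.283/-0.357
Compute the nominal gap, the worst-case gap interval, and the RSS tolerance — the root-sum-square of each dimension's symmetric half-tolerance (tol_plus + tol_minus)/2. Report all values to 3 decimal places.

Stack each dimension's contribution:
  +A: nom +37.400 → Σnom=37.400; wc +0.160/-0.160 → slack +0.160/-0.160; half-tol=0.160, Σhalf²=0.025600
  -B: nom -18.090 → Σnom=19.310; wc +0.140/-0.142 → slack +0.300/-0.302; half-tol=0.141, Σhalf²=0.045481
  -C: nom -3.200 → Σnom=16.110; wc +0.260/-0.320 → slack +0.560/-0.622; half-tol=0.290, Σhalf²=0.129581
  -D: nom -24.700 → Σnom=-8.590; wc +0.390/-0.337 → slack +0.950/-0.959; half-tol=0.364, Σhalf²=0.261713
  -E: nom -38.300 → Σnom=-46.890; wc +0.130/-0.130 → slack +1.080/-1.089; half-tol=0.130, Σhalf²=0.278613
  +F: nom +44.760 → Σnom=-2.130; wc +0.283/-0.357 → slack +1.363/-1.446; half-tol=0.320, Σhalf²=0.381013
Nominal = -2.130. Worst-case = [-2.130 - 1.446, -2.130 + 1.363] = [-3.576, -0.767]. RSS = √0.381013 = 0.617.

nominal=-2.130 wc=[-3.576,-0.767] rss=0.617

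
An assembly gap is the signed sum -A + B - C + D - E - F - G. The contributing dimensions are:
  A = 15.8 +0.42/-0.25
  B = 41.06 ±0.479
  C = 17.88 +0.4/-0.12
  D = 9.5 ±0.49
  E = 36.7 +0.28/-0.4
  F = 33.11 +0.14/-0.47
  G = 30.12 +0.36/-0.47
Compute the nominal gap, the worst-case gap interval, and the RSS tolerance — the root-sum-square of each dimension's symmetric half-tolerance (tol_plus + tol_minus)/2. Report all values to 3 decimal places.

Stack each dimension's contribution:
  -A: nom -15.800 → Σnom=-15.800; wc +0.250/-0.420 → slack +0.250/-0.420; half-tol=0.335, Σhalf²=0.112225
  +B: nom +41.060 → Σnom=25.260; wc +0.479/-0.479 → slack +0.729/-0.899; half-tol=0.479, Σhalf²=0.341666
  -C: nom -17.880 → Σnom=7.380; wc +0.120/-0.400 → slack +0.849/-1.299; half-tol=0.260, Σhalf²=0.409266
  +D: nom +9.500 → Σnom=16.880; wc +0.490/-0.490 → slack +1.339/-1.789; half-tol=0.490, Σhalf²=0.649366
  -E: nom -36.700 → Σnom=-19.820; wc +0.400/-0.280 → slack +1.739/-2.069; half-tol=0.340, Σhalf²=0.764966
  -F: nom -33.110 → Σnom=-52.930; wc +0.470/-0.140 → slack +2.209/-2.209; half-tol=0.305, Σhalf²=0.857991
  -G: nom -30.120 → Σnom=-83.050; wc +0.470/-0.360 → slack +2.679/-2.569; half-tol=0.415, Σhalf²=1.030216
Nominal = -83.050. Worst-case = [-83.050 - 2.569, -83.050 + 2.679] = [-85.619, -80.371]. RSS = √1.030216 = 1.015.

nominal=-83.050 wc=[-85.619,-80.371] rss=1.015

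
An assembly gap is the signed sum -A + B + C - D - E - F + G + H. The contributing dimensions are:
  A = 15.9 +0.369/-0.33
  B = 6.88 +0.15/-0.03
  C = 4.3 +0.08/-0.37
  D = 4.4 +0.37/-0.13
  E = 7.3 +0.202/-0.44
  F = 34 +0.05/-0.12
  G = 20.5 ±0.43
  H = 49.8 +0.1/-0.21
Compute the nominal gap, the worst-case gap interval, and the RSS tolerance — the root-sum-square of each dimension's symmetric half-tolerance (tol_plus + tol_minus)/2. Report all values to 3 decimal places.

nominal=19.880 wc=[17.849,21.660] rss=0.750

Stack each dimension's contribution:
  -A: nom -15.900 → Σnom=-15.900; wc +0.330/-0.369 → slack +0.330/-0.369; half-tol=0.350, Σhalf²=0.122150
  +B: nom +6.880 → Σnom=-9.020; wc +0.150/-0.030 → slack +0.480/-0.399; half-tol=0.090, Σhalf²=0.130250
  +C: nom +4.300 → Σnom=-4.720; wc +0.080/-0.370 → slack +0.560/-0.769; half-tol=0.225, Σhalf²=0.180875
  -D: nom -4.400 → Σnom=-9.120; wc +0.130/-0.370 → slack +0.690/-1.139; half-tol=0.250, Σhalf²=0.243375
  -E: nom -7.300 → Σnom=-16.420; wc +0.440/-0.202 → slack +1.130/-1.341; half-tol=0.321, Σhalf²=0.346416
  -F: nom -34.000 → Σnom=-50.420; wc +0.120/-0.050 → slack +1.250/-1.391; half-tol=0.085, Σhalf²=0.353641
  +G: nom +20.500 → Σnom=-29.920; wc +0.430/-0.430 → slack +1.680/-1.821; half-tol=0.430, Σhalf²=0.538541
  +H: nom +49.800 → Σnom=19.880; wc +0.100/-0.210 → slack +1.780/-2.031; half-tol=0.155, Σhalf²=0.562566
Nominal = 19.880. Worst-case = [19.880 - 2.031, 19.880 + 1.780] = [17.849, 21.660]. RSS = √0.562566 = 0.750.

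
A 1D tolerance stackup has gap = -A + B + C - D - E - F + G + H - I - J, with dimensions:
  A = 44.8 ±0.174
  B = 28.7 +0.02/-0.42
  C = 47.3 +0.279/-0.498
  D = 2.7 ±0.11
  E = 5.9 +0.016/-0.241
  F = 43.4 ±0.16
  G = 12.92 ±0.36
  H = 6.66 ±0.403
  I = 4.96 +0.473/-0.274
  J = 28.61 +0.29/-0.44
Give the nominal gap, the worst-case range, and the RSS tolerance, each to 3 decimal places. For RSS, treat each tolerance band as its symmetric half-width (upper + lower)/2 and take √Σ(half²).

nominal=-34.790 wc=[-37.694,-32.329] rss=0.921

Stack each dimension's contribution:
  -A: nom -44.800 → Σnom=-44.800; wc +0.174/-0.174 → slack +0.174/-0.174; half-tol=0.174, Σhalf²=0.030276
  +B: nom +28.700 → Σnom=-16.100; wc +0.020/-0.420 → slack +0.194/-0.594; half-tol=0.220, Σhalf²=0.078676
  +C: nom +47.300 → Σnom=31.200; wc +0.279/-0.498 → slack +0.473/-1.092; half-tol=0.389, Σhalf²=0.229608
  -D: nom -2.700 → Σnom=28.500; wc +0.110/-0.110 → slack +0.583/-1.202; half-tol=0.110, Σhalf²=0.241708
  -E: nom -5.900 → Σnom=22.600; wc +0.241/-0.016 → slack +0.824/-1.218; half-tol=0.129, Σhalf²=0.258221
  -F: nom -43.400 → Σnom=-20.800; wc +0.160/-0.160 → slack +0.984/-1.378; half-tol=0.160, Σhalf²=0.283821
  +G: nom +12.920 → Σnom=-7.880; wc +0.360/-0.360 → slack +1.344/-1.738; half-tol=0.360, Σhalf²=0.413421
  +H: nom +6.660 → Σnom=-1.220; wc +0.403/-0.403 → slack +1.747/-2.141; half-tol=0.403, Σhalf²=0.575829
  -I: nom -4.960 → Σnom=-6.180; wc +0.274/-0.473 → slack +2.021/-2.614; half-tol=0.373, Σhalf²=0.715332
  -J: nom -28.610 → Σnom=-34.790; wc +0.440/-0.290 → slack +2.461/-2.904; half-tol=0.365, Σhalf²=0.848557
Nominal = -34.790. Worst-case = [-34.790 - 2.904, -34.790 + 2.461] = [-37.694, -32.329]. RSS = √0.848557 = 0.921.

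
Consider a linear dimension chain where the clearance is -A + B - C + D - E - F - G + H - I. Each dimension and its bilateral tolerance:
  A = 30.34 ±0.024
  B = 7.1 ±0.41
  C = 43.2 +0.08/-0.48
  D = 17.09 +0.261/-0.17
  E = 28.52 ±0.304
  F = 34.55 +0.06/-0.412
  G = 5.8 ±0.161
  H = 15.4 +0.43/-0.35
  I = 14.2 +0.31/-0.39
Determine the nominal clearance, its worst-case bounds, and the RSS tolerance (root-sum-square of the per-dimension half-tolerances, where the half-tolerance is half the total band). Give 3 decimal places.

nominal=-117.020 wc=[-118.889,-114.148] rss=0.861

Stack each dimension's contribution:
  -A: nom -30.340 → Σnom=-30.340; wc +0.024/-0.024 → slack +0.024/-0.024; half-tol=0.024, Σhalf²=0.000576
  +B: nom +7.100 → Σnom=-23.240; wc +0.410/-0.410 → slack +0.434/-0.434; half-tol=0.410, Σhalf²=0.168676
  -C: nom -43.200 → Σnom=-66.440; wc +0.480/-0.080 → slack +0.914/-0.514; half-tol=0.280, Σhalf²=0.247076
  +D: nom +17.090 → Σnom=-49.350; wc +0.261/-0.170 → slack +1.175/-0.684; half-tol=0.216, Σhalf²=0.293516
  -E: nom -28.520 → Σnom=-77.870; wc +0.304/-0.304 → slack +1.479/-0.988; half-tol=0.304, Σhalf²=0.385932
  -F: nom -34.550 → Σnom=-112.420; wc +0.412/-0.060 → slack +1.891/-1.048; half-tol=0.236, Σhalf²=0.441628
  -G: nom -5.800 → Σnom=-118.220; wc +0.161/-0.161 → slack +2.052/-1.209; half-tol=0.161, Σhalf²=0.467549
  +H: nom +15.400 → Σnom=-102.820; wc +0.430/-0.350 → slack +2.482/-1.559; half-tol=0.390, Σhalf²=0.619649
  -I: nom -14.200 → Σnom=-117.020; wc +0.390/-0.310 → slack +2.872/-1.869; half-tol=0.350, Σhalf²=0.742149
Nominal = -117.020. Worst-case = [-117.020 - 1.869, -117.020 + 2.872] = [-118.889, -114.148]. RSS = √0.742149 = 0.861.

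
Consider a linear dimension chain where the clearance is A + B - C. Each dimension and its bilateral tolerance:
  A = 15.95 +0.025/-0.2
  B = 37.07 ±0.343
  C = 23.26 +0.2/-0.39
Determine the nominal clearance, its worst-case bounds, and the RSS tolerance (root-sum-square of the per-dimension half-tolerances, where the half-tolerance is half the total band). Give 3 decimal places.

Stack each dimension's contribution:
  +A: nom +15.950 → Σnom=15.950; wc +0.025/-0.200 → slack +0.025/-0.200; half-tol=0.113, Σhalf²=0.012656
  +B: nom +37.070 → Σnom=53.020; wc +0.343/-0.343 → slack +0.368/-0.543; half-tol=0.343, Σhalf²=0.130305
  -C: nom -23.260 → Σnom=29.760; wc +0.390/-0.200 → slack +0.758/-0.743; half-tol=0.295, Σhalf²=0.217330
Nominal = 29.760. Worst-case = [29.760 - 0.743, 29.760 + 0.758] = [29.017, 30.518]. RSS = √0.217330 = 0.466.

nominal=29.760 wc=[29.017,30.518] rss=0.466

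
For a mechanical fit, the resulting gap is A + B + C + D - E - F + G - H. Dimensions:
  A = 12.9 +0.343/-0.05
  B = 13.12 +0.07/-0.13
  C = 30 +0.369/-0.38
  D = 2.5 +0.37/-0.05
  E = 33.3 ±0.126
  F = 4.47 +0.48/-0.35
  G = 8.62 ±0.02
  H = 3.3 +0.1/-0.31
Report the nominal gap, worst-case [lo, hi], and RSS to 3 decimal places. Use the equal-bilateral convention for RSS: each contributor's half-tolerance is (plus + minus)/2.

Stack each dimension's contribution:
  +A: nom +12.900 → Σnom=12.900; wc +0.343/-0.050 → slack +0.343/-0.050; half-tol=0.197, Σhalf²=0.038612
  +B: nom +13.120 → Σnom=26.020; wc +0.070/-0.130 → slack +0.413/-0.180; half-tol=0.100, Σhalf²=0.048612
  +C: nom +30.000 → Σnom=56.020; wc +0.369/-0.380 → slack +0.782/-0.560; half-tol=0.374, Σhalf²=0.188862
  +D: nom +2.500 → Σnom=58.520; wc +0.370/-0.050 → slack +1.152/-0.610; half-tol=0.210, Σhalf²=0.232962
  -E: nom -33.300 → Σnom=25.220; wc +0.126/-0.126 → slack +1.278/-0.736; half-tol=0.126, Σhalf²=0.248838
  -F: nom -4.470 → Σnom=20.750; wc +0.350/-0.480 → slack +1.628/-1.216; half-tol=0.415, Σhalf²=0.421063
  +G: nom +8.620 → Σnom=29.370; wc +0.020/-0.020 → slack +1.648/-1.236; half-tol=0.020, Σhalf²=0.421463
  -H: nom -3.300 → Σnom=26.070; wc +0.310/-0.100 → slack +1.958/-1.336; half-tol=0.205, Σhalf²=0.463488
Nominal = 26.070. Worst-case = [26.070 - 1.336, 26.070 + 1.958] = [24.734, 28.028]. RSS = √0.463488 = 0.681.

nominal=26.070 wc=[24.734,28.028] rss=0.681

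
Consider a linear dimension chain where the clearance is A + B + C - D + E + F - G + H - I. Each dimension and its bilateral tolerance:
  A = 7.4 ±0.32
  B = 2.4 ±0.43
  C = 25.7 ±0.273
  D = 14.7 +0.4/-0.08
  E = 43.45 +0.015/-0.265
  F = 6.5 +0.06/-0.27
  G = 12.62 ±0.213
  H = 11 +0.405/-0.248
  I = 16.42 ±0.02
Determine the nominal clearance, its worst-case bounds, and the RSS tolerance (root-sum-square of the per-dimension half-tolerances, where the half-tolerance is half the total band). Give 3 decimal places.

Stack each dimension's contribution:
  +A: nom +7.400 → Σnom=7.400; wc +0.320/-0.320 → slack +0.320/-0.320; half-tol=0.320, Σhalf²=0.102400
  +B: nom +2.400 → Σnom=9.800; wc +0.430/-0.430 → slack +0.750/-0.750; half-tol=0.430, Σhalf²=0.287300
  +C: nom +25.700 → Σnom=35.500; wc +0.273/-0.273 → slack +1.023/-1.023; half-tol=0.273, Σhalf²=0.361829
  -D: nom -14.700 → Σnom=20.800; wc +0.080/-0.400 → slack +1.103/-1.423; half-tol=0.240, Σhalf²=0.419429
  +E: nom +43.450 → Σnom=64.250; wc +0.015/-0.265 → slack +1.118/-1.688; half-tol=0.140, Σhalf²=0.439029
  +F: nom +6.500 → Σnom=70.750; wc +0.060/-0.270 → slack +1.178/-1.958; half-tol=0.165, Σhalf²=0.466254
  -G: nom -12.620 → Σnom=58.130; wc +0.213/-0.213 → slack +1.391/-2.171; half-tol=0.213, Σhalf²=0.511623
  +H: nom +11.000 → Σnom=69.130; wc +0.405/-0.248 → slack +1.796/-2.419; half-tol=0.327, Σhalf²=0.618225
  -I: nom -16.420 → Σnom=52.710; wc +0.020/-0.020 → slack +1.816/-2.439; half-tol=0.020, Σhalf²=0.618625
Nominal = 52.710. Worst-case = [52.710 - 2.439, 52.710 + 1.816] = [50.271, 54.526]. RSS = √0.618625 = 0.787.

nominal=52.710 wc=[50.271,54.526] rss=0.787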